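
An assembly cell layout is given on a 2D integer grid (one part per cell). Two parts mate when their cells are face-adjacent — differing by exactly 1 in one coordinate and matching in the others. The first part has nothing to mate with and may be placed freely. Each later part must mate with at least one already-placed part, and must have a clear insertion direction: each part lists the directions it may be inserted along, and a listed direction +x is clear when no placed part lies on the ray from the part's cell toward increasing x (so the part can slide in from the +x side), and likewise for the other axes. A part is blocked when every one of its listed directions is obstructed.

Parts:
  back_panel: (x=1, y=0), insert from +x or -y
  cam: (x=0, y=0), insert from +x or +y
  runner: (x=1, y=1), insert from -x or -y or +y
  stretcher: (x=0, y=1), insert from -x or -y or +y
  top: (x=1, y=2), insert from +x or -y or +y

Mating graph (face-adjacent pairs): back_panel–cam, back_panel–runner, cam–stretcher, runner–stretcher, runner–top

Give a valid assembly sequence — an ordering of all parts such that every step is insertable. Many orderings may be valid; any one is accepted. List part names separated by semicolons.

1. top@(1, 2) [+x clear] — {top}
2. runner@(1, 1) [-x clear] — {runner, top}
3. stretcher@(0, 1) [-x clear] — {runner, stretcher, top}
4. cam@(0, 0) [+x clear] — {cam, runner, stretcher, top}
5. back_panel@(1, 0) [+x clear] — {back_panel, cam, runner, stretcher, top}

top; runner; stretcher; cam; back_panel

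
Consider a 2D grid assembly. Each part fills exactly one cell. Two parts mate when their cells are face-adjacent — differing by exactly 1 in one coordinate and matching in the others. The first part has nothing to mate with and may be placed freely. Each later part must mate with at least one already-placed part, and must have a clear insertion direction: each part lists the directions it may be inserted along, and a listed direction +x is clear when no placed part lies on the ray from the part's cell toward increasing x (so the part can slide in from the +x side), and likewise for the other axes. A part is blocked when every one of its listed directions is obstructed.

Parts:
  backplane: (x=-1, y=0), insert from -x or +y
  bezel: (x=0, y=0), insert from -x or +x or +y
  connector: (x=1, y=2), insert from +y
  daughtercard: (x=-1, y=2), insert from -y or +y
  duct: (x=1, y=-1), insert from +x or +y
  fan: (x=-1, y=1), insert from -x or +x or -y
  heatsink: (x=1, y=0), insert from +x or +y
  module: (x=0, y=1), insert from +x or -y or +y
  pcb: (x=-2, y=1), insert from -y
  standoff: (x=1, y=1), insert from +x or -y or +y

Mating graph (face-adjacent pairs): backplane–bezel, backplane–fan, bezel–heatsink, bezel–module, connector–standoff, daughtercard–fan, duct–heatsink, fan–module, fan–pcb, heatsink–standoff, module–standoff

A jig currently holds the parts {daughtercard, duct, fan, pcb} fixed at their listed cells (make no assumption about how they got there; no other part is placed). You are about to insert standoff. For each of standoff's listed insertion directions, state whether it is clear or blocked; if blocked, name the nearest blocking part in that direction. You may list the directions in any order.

+x: clear; +y: clear; -y: blocked by duct

+x: ray from standoff(1, 1) has no placed part ⇒ clear
-y: nearest on ray is duct@(1, -1) ⇒ blocked
+y: ray from standoff(1, 1) has no placed part ⇒ clear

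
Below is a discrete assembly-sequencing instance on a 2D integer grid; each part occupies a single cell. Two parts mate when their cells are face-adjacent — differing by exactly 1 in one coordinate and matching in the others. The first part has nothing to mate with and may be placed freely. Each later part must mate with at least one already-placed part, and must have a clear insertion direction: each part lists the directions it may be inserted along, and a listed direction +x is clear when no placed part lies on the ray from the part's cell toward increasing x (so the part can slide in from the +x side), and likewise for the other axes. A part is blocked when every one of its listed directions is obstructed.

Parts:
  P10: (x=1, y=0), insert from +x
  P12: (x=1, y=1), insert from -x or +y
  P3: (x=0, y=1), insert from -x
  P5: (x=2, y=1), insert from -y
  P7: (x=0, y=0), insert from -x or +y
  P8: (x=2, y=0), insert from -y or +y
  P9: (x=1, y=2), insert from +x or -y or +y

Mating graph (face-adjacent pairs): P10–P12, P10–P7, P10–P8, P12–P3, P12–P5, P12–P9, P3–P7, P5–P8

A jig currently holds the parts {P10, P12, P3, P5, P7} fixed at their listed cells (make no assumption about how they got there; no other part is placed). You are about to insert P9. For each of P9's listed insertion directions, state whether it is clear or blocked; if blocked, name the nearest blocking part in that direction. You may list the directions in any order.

+x: ray from P9(1, 2) has no placed part ⇒ clear
-y: nearest on ray is P12@(1, 1) ⇒ blocked
+y: ray from P9(1, 2) has no placed part ⇒ clear

+x: clear; +y: clear; -y: blocked by P12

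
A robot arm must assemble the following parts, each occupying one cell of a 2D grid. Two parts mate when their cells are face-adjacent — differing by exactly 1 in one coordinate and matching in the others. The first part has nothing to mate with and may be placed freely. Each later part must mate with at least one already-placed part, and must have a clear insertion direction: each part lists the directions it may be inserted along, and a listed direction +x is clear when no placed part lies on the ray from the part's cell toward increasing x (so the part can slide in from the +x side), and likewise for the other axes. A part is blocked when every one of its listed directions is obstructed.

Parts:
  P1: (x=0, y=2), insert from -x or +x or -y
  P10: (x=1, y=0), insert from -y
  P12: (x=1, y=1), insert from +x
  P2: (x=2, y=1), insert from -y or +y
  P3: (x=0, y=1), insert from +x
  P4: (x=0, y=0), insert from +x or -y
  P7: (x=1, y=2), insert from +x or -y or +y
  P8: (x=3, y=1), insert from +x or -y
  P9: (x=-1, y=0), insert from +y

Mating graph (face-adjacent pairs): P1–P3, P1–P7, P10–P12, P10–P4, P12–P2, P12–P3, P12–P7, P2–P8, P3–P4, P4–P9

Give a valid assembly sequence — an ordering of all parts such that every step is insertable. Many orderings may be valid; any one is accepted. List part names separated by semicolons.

1. P1@(0, 2) [-x clear] — {P1}
2. P7@(1, 2) [+x clear] — {P1, P7}
3. P3@(0, 1) [+x clear] — {P1, P3, P7}
4. P12@(1, 1) [+x clear] — {P1, P12, P3, P7}
5. P2@(2, 1) [-y clear] — {P1, P12, P2, P3, P7}
6. P8@(3, 1) [+x clear] — {P1, P12, P2, P3, P7, P8}
7. P10@(1, 0) [-y clear] — {P1, P10, P12, P2, P3, P7, P8}
8. P4@(0, 0) [-y clear] — {P1, P10, P12, P2, P3, P4, P7, P8}
9. P9@(-1, 0) [+y clear] — {P1, P10, P12, P2, P3, P4, P7, P8, P9}

P1; P7; P3; P12; P2; P8; P10; P4; P9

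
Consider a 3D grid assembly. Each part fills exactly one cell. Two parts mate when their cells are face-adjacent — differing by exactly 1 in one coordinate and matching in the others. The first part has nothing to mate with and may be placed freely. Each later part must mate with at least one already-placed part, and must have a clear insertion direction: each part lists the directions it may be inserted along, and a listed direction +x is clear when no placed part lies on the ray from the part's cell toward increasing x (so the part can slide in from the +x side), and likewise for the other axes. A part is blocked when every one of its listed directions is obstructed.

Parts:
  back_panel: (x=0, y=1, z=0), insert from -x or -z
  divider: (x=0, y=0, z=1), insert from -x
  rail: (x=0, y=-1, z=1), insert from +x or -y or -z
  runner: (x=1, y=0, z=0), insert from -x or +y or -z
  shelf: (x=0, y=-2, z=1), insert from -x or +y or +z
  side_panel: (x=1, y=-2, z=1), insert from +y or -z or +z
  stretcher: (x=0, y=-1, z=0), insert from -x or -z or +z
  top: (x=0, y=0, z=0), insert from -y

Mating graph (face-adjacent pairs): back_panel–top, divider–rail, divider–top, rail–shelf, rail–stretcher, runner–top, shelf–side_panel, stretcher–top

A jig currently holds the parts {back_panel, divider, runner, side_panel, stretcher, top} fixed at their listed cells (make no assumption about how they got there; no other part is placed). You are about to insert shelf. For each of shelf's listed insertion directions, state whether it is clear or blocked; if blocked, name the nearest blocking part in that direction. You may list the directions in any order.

-x: ray from shelf(0, -2, 1) has no placed part ⇒ clear
+y: nearest on ray is divider@(0, 0, 1) ⇒ blocked
+z: ray from shelf(0, -2, 1) has no placed part ⇒ clear

+y: blocked by divider; +z: clear; -x: clear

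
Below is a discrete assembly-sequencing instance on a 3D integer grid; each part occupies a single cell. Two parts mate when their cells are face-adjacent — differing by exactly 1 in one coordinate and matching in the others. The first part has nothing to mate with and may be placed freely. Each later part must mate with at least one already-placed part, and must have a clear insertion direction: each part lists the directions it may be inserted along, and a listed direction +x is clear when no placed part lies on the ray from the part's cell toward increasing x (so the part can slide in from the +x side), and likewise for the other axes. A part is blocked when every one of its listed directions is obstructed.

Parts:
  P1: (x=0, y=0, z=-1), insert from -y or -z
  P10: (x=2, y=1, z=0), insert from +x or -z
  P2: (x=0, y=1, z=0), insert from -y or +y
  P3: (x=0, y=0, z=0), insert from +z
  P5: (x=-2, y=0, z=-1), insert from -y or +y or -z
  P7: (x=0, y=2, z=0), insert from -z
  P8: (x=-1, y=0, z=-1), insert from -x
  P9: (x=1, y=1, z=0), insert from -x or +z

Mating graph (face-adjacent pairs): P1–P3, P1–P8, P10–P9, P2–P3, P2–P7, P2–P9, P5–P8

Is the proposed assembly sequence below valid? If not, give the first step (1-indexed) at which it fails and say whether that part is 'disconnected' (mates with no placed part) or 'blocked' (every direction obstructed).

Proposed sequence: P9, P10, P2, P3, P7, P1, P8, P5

Valid

1. P9@(1, 1, 0) [-x clear] — {P9}
2. P10@(2, 1, 0) [+x clear] — {P10, P9}
3. P2@(0, 1, 0) [-y clear] — {P10, P2, P9}
4. P3@(0, 0, 0) [+z clear] — {P10, P2, P3, P9}
5. P7@(0, 2, 0) [-z clear] — {P10, P2, P3, P7, P9}
6. P1@(0, 0, -1) [-y clear] — {P1, P10, P2, P3, P7, P9}
7. P8@(-1, 0, -1) [-x clear] — {P1, P10, P2, P3, P7, P8, P9}
8. P5@(-2, 0, -1) [-y clear] — {P1, P10, P2, P3, P5, P7, P8, P9}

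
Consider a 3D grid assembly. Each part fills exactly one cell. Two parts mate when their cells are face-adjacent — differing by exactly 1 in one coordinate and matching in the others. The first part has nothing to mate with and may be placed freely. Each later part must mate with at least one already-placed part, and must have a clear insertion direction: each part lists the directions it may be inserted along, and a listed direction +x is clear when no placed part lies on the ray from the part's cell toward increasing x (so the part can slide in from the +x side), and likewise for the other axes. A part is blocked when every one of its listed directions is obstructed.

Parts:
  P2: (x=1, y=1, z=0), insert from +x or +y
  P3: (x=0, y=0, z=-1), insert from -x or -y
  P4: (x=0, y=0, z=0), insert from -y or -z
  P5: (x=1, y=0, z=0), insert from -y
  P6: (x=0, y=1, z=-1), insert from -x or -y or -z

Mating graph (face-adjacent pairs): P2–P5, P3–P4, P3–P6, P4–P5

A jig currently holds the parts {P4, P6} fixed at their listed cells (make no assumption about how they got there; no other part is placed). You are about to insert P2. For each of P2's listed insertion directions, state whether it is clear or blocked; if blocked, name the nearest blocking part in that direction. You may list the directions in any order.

+x: ray from P2(1, 1, 0) has no placed part ⇒ clear
+y: ray from P2(1, 1, 0) has no placed part ⇒ clear

+x: clear; +y: clear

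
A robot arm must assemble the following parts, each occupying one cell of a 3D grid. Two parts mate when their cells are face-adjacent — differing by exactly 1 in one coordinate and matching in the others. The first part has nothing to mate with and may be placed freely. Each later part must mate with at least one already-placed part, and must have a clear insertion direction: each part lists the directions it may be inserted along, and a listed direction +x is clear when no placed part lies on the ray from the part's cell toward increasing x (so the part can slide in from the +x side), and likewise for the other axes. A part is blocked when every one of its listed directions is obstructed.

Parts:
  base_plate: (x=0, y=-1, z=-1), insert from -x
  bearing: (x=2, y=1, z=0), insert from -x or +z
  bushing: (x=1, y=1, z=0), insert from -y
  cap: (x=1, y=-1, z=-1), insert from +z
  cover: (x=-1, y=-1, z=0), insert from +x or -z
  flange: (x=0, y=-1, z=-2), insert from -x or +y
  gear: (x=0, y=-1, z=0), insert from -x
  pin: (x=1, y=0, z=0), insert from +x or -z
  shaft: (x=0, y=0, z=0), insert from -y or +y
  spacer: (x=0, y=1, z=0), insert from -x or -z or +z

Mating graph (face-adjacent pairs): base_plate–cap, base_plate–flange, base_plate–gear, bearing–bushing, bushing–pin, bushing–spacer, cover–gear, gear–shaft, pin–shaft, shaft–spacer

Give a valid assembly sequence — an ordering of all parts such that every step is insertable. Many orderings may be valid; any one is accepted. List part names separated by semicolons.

1. shaft@(0, 0, 0) [-y clear] — {shaft}
2. gear@(0, -1, 0) [-x clear] — {gear, shaft}
3. base_plate@(0, -1, -1) [-x clear] — {base_plate, gear, shaft}
4. cap@(1, -1, -1) [+z clear] — {base_plate, cap, gear, shaft}
5. spacer@(0, 1, 0) [-x clear] — {base_plate, cap, gear, shaft, spacer}
6. flange@(0, -1, -2) [-x clear] — {base_plate, cap, flange, gear, shaft, spacer}
7. cover@(-1, -1, 0) [-z clear] — {base_plate, cap, cover, flange, gear, shaft, spacer}
8. bushing@(1, 1, 0) [-y clear] — {base_plate, bushing, cap, cover, flange, gear, shaft, spacer}
9. pin@(1, 0, 0) [+x clear] — {base_plate, bushing, cap, cover, flange, gear, pin, shaft, spacer}
10. bearing@(2, 1, 0) [+z clear] — {base_plate, bearing, bushing, cap, cover, flange, gear, pin, shaft, spacer}

shaft; gear; base_plate; cap; spacer; flange; cover; bushing; pin; bearing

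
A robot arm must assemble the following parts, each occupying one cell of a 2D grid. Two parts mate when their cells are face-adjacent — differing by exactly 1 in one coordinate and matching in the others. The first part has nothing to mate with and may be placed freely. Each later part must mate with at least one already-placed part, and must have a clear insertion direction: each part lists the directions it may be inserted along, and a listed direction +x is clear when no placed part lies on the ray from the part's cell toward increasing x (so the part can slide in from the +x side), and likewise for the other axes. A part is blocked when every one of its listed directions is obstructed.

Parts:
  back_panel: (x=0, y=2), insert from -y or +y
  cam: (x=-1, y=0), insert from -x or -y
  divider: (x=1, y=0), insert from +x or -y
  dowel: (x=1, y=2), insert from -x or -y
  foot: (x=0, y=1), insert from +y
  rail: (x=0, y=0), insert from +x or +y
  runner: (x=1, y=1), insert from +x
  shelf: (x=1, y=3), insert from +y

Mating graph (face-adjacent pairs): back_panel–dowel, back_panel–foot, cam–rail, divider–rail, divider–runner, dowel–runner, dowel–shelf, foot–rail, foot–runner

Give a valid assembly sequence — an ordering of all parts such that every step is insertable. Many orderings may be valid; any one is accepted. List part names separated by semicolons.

dowel; shelf; runner; divider; rail; cam; foot; back_panel

1. dowel@(1, 2) [-x clear] — {dowel}
2. shelf@(1, 3) [+y clear] — {dowel, shelf}
3. runner@(1, 1) [+x clear] — {dowel, runner, shelf}
4. divider@(1, 0) [+x clear] — {divider, dowel, runner, shelf}
5. rail@(0, 0) [+y clear] — {divider, dowel, rail, runner, shelf}
6. cam@(-1, 0) [-x clear] — {cam, divider, dowel, rail, runner, shelf}
7. foot@(0, 1) [+y clear] — {cam, divider, dowel, foot, rail, runner, shelf}
8. back_panel@(0, 2) [+y clear] — {back_panel, cam, divider, dowel, foot, rail, runner, shelf}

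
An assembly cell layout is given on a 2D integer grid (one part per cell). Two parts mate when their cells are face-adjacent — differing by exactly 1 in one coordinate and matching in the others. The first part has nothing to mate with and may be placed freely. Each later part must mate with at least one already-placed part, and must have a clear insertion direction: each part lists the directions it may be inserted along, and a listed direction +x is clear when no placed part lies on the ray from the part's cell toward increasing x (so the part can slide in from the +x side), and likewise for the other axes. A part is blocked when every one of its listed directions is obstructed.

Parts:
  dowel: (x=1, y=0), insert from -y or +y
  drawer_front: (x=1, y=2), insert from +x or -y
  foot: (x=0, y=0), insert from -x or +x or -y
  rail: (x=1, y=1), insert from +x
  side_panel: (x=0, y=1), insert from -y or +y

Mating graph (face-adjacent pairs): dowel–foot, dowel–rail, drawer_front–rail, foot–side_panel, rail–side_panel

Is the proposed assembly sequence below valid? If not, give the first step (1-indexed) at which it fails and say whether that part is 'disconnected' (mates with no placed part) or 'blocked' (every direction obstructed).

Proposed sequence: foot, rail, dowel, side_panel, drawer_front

Invalid at step 2 (disconnected)

1. foot@(0, 0) [-x clear] — {foot}
2. rail@(1, 1) — no placed neighbour ⇒ disconnected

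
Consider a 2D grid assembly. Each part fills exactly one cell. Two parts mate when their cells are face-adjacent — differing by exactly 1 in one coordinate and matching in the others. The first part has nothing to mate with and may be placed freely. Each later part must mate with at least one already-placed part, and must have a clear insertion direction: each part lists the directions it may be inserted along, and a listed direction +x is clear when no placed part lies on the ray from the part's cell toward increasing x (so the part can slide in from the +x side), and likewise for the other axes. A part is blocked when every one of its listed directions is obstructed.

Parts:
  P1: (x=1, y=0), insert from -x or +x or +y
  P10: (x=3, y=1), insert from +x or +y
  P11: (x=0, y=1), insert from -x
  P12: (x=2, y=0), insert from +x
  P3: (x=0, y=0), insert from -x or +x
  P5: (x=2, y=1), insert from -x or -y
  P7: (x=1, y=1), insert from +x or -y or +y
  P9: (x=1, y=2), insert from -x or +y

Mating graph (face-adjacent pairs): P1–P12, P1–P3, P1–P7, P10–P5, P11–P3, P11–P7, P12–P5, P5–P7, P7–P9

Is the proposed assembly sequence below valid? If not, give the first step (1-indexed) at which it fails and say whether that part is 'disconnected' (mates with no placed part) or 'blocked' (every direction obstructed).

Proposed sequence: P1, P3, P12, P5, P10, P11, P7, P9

Valid

1. P1@(1, 0) [-x clear] — {P1}
2. P3@(0, 0) [-x clear] — {P1, P3}
3. P12@(2, 0) [+x clear] — {P1, P12, P3}
4. P5@(2, 1) [-x clear] — {P1, P12, P3, P5}
5. P10@(3, 1) [+x clear] — {P1, P10, P12, P3, P5}
6. P11@(0, 1) [-x clear] — {P1, P10, P11, P12, P3, P5}
7. P7@(1, 1) [+y clear] — {P1, P10, P11, P12, P3, P5, P7}
8. P9@(1, 2) [-x clear] — {P1, P10, P11, P12, P3, P5, P7, P9}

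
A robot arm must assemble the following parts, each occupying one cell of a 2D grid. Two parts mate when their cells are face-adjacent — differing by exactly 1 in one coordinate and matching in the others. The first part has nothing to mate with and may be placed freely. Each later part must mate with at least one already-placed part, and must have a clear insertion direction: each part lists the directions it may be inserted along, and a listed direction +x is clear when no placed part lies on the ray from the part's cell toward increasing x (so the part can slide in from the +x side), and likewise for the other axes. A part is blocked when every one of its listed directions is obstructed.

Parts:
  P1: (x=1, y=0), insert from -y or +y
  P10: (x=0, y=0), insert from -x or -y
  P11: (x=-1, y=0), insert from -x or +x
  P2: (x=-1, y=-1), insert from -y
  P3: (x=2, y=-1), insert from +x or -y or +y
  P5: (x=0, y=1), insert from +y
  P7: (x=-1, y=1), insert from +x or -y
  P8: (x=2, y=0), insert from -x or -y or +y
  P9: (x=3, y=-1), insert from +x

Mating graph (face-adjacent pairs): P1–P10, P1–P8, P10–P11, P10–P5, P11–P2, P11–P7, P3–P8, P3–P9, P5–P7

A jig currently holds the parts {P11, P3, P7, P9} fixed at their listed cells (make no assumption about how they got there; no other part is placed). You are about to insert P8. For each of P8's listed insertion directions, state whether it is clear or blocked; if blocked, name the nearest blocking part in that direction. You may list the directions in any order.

+y: clear; -x: blocked by P11; -y: blocked by P3

-x: nearest on ray is P11@(-1, 0) ⇒ blocked
-y: nearest on ray is P3@(2, -1) ⇒ blocked
+y: ray from P8(2, 0) has no placed part ⇒ clear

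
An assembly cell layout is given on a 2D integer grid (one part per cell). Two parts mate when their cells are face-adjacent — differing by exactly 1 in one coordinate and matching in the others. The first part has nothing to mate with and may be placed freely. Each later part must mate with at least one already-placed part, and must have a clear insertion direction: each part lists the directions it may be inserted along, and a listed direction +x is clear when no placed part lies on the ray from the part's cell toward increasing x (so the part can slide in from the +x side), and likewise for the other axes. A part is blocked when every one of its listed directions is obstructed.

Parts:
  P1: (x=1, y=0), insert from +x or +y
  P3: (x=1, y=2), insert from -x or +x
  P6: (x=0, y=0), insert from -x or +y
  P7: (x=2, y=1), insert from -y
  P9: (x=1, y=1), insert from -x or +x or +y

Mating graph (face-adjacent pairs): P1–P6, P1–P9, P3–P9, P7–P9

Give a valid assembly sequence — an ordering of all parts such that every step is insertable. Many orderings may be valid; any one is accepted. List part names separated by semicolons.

P7; P9; P1; P6; P3

1. P7@(2, 1) [-y clear] — {P7}
2. P9@(1, 1) [-x clear] — {P7, P9}
3. P1@(1, 0) [+x clear] — {P1, P7, P9}
4. P6@(0, 0) [-x clear] — {P1, P6, P7, P9}
5. P3@(1, 2) [-x clear] — {P1, P3, P6, P7, P9}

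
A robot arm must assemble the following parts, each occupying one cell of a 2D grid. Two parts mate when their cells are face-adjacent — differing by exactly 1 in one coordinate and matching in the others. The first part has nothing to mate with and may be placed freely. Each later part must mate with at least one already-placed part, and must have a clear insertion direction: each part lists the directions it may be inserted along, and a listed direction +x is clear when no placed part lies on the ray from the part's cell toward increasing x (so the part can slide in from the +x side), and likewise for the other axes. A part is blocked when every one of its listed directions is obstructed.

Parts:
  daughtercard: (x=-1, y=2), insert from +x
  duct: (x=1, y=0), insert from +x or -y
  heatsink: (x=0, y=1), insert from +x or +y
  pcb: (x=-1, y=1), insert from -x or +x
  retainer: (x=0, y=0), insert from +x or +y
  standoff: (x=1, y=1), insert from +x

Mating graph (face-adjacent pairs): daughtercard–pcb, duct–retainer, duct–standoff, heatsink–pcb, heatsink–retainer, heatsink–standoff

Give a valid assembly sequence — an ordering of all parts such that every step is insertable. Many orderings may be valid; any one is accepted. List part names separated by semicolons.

pcb; daughtercard; heatsink; retainer; duct; standoff

1. pcb@(-1, 1) [-x clear] — {pcb}
2. daughtercard@(-1, 2) [+x clear] — {daughtercard, pcb}
3. heatsink@(0, 1) [+x clear] — {daughtercard, heatsink, pcb}
4. retainer@(0, 0) [+x clear] — {daughtercard, heatsink, pcb, retainer}
5. duct@(1, 0) [+x clear] — {daughtercard, duct, heatsink, pcb, retainer}
6. standoff@(1, 1) [+x clear] — {daughtercard, duct, heatsink, pcb, retainer, standoff}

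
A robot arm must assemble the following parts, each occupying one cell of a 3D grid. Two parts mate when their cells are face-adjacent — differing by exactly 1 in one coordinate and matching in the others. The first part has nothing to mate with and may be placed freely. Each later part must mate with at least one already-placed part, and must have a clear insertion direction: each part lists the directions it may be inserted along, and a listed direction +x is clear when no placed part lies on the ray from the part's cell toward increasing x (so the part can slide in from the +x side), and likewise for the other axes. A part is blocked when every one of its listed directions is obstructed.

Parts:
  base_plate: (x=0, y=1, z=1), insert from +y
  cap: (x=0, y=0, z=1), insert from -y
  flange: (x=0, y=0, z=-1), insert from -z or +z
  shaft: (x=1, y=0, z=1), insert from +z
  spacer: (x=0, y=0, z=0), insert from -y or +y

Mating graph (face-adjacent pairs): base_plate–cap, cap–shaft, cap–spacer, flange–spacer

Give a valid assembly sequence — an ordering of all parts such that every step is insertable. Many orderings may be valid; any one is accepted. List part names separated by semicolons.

1. cap@(0, 0, 1) [-y clear] — {cap}
2. base_plate@(0, 1, 1) [+y clear] — {base_plate, cap}
3. shaft@(1, 0, 1) [+z clear] — {base_plate, cap, shaft}
4. spacer@(0, 0, 0) [-y clear] — {base_plate, cap, shaft, spacer}
5. flange@(0, 0, -1) [-z clear] — {base_plate, cap, flange, shaft, spacer}

cap; base_plate; shaft; spacer; flange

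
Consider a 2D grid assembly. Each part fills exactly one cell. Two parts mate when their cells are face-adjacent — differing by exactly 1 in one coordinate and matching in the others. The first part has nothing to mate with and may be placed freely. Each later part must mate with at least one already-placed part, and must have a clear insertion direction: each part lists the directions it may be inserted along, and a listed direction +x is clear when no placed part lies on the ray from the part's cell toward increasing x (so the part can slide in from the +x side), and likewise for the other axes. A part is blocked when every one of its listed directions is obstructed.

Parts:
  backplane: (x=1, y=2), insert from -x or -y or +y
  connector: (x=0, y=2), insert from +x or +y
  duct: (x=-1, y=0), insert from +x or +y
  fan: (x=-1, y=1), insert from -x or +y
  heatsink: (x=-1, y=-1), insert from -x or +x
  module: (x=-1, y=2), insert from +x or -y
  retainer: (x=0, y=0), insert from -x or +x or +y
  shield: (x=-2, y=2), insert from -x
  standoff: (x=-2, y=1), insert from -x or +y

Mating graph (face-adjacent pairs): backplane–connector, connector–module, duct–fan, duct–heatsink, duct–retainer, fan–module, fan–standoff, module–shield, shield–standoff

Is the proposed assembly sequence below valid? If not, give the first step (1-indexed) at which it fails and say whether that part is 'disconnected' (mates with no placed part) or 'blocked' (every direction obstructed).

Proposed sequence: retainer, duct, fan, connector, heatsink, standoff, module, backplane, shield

Invalid at step 4 (disconnected)

1. retainer@(0, 0) [-x clear] — {retainer}
2. duct@(-1, 0) [+y clear] — {duct, retainer}
3. fan@(-1, 1) [-x clear] — {duct, fan, retainer}
4. connector@(0, 2) — no placed neighbour ⇒ disconnected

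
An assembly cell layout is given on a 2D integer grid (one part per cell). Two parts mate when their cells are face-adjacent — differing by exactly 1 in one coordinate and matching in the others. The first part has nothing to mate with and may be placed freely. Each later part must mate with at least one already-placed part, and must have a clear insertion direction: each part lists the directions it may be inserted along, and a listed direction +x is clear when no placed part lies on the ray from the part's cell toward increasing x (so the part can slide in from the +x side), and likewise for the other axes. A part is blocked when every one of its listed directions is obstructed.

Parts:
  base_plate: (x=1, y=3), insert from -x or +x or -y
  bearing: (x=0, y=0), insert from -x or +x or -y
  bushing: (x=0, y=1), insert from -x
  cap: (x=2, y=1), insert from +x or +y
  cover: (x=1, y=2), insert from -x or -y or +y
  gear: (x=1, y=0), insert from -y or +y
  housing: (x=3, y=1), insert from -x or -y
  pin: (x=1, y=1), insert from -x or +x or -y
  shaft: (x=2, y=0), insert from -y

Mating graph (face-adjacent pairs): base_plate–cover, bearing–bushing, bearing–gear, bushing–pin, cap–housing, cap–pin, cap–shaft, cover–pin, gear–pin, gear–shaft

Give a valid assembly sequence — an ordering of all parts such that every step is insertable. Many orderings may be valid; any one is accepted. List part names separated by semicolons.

1. bushing@(0, 1) [-x clear] — {bushing}
2. pin@(1, 1) [+x clear] — {bushing, pin}
3. gear@(1, 0) [-y clear] — {bushing, gear, pin}
4. shaft@(2, 0) [-y clear] — {bushing, gear, pin, shaft}
5. cover@(1, 2) [-x clear] — {bushing, cover, gear, pin, shaft}
6. base_plate@(1, 3) [-x clear] — {base_plate, bushing, cover, gear, pin, shaft}
7. cap@(2, 1) [+x clear] — {base_plate, bushing, cap, cover, gear, pin, shaft}
8. bearing@(0, 0) [-x clear] — {base_plate, bearing, bushing, cap, cover, gear, pin, shaft}
9. housing@(3, 1) [-y clear] — {base_plate, bearing, bushing, cap, cover, gear, housing, pin, shaft}

bushing; pin; gear; shaft; cover; base_plate; cap; bearing; housing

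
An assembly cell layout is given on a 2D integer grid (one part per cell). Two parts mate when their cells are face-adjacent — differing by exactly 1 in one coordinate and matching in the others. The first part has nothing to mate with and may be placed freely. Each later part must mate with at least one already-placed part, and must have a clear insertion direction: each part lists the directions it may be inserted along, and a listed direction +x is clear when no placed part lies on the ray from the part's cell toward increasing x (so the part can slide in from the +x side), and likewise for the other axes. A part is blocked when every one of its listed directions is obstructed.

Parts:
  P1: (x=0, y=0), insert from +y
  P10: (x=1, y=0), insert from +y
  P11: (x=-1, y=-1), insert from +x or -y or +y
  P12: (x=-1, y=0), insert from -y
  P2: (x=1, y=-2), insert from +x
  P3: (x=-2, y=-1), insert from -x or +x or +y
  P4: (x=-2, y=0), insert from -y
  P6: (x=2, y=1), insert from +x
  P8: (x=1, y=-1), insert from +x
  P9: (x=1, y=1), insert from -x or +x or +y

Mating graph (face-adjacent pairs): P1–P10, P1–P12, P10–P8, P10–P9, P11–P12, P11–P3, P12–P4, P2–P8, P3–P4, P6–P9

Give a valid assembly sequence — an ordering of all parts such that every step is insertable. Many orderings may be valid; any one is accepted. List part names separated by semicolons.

P4; P3; P12; P1; P10; P8; P2; P9; P6; P11

1. P4@(-2, 0) [-y clear] — {P4}
2. P3@(-2, -1) [-x clear] — {P3, P4}
3. P12@(-1, 0) [-y clear] — {P12, P3, P4}
4. P1@(0, 0) [+y clear] — {P1, P12, P3, P4}
5. P10@(1, 0) [+y clear] — {P1, P10, P12, P3, P4}
6. P8@(1, -1) [+x clear] — {P1, P10, P12, P3, P4, P8}
7. P2@(1, -2) [+x clear] — {P1, P10, P12, P2, P3, P4, P8}
8. P9@(1, 1) [-x clear] — {P1, P10, P12, P2, P3, P4, P8, P9}
9. P6@(2, 1) [+x clear] — {P1, P10, P12, P2, P3, P4, P6, P8, P9}
10. P11@(-1, -1) [-y clear] — {P1, P10, P11, P12, P2, P3, P4, P6, P8, P9}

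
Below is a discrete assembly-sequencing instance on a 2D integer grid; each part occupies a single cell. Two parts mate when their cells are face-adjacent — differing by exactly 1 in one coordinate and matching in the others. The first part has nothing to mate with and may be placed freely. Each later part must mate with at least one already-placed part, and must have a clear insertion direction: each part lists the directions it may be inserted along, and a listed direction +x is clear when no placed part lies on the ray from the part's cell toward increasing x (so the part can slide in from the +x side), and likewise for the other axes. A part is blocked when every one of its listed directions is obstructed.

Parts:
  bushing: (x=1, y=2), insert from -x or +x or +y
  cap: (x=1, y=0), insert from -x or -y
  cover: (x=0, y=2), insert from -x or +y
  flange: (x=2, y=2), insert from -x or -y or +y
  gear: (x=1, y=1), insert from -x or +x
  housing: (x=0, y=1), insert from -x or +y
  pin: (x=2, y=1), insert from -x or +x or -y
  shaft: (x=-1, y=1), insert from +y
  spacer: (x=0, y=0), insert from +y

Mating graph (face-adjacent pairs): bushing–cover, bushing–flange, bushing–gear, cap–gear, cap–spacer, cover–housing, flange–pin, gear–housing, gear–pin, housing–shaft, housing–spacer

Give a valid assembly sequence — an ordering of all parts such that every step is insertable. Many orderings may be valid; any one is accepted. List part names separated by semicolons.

1. pin@(2, 1) [-x clear] — {pin}
2. gear@(1, 1) [-x clear] — {gear, pin}
3. flange@(2, 2) [-x clear] — {flange, gear, pin}
4. bushing@(1, 2) [-x clear] — {bushing, flange, gear, pin}
5. cap@(1, 0) [-x clear] — {bushing, cap, flange, gear, pin}
6. spacer@(0, 0) [+y clear] — {bushing, cap, flange, gear, pin, spacer}
7. cover@(0, 2) [-x clear] — {bushing, cap, cover, flange, gear, pin, spacer}
8. housing@(0, 1) [-x clear] — {bushing, cap, cover, flange, gear, housing, pin, spacer}
9. shaft@(-1, 1) [+y clear] — {bushing, cap, cover, flange, gear, housing, pin, shaft, spacer}

pin; gear; flange; bushing; cap; spacer; cover; housing; shaft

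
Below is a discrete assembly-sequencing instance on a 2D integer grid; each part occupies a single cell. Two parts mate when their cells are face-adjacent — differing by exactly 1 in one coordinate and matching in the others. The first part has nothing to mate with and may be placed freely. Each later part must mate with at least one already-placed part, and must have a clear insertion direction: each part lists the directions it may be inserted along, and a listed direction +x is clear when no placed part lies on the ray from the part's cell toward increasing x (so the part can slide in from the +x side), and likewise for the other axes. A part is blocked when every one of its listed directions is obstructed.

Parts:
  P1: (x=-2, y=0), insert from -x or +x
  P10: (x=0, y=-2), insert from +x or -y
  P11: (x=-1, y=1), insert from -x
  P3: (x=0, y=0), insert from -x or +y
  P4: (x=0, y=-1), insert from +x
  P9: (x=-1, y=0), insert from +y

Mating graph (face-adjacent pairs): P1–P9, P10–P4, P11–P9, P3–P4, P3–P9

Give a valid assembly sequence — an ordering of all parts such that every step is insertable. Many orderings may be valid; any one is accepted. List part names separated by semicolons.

P1; P9; P11; P3; P4; P10

1. P1@(-2, 0) [-x clear] — {P1}
2. P9@(-1, 0) [+y clear] — {P1, P9}
3. P11@(-1, 1) [-x clear] — {P1, P11, P9}
4. P3@(0, 0) [+y clear] — {P1, P11, P3, P9}
5. P4@(0, -1) [+x clear] — {P1, P11, P3, P4, P9}
6. P10@(0, -2) [+x clear] — {P1, P10, P11, P3, P4, P9}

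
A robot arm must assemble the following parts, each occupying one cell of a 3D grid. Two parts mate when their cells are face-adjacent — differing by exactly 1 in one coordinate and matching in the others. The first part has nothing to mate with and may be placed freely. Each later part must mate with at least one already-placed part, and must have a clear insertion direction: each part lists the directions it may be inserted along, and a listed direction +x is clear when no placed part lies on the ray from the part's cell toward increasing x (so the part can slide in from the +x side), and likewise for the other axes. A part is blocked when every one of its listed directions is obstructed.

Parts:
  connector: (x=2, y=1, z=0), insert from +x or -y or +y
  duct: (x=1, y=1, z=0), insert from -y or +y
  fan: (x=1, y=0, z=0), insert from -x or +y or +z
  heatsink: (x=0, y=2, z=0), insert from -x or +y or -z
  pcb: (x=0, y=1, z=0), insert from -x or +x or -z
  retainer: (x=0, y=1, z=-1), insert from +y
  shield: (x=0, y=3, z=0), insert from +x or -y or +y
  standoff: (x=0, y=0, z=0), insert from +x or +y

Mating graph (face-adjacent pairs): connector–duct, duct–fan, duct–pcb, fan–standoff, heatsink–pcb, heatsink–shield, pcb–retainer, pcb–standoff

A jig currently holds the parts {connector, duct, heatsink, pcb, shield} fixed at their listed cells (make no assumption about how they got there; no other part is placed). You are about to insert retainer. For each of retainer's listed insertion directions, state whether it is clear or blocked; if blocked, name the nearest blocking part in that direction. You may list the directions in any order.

+y: clear

+y: ray from retainer(0, 1, -1) has no placed part ⇒ clear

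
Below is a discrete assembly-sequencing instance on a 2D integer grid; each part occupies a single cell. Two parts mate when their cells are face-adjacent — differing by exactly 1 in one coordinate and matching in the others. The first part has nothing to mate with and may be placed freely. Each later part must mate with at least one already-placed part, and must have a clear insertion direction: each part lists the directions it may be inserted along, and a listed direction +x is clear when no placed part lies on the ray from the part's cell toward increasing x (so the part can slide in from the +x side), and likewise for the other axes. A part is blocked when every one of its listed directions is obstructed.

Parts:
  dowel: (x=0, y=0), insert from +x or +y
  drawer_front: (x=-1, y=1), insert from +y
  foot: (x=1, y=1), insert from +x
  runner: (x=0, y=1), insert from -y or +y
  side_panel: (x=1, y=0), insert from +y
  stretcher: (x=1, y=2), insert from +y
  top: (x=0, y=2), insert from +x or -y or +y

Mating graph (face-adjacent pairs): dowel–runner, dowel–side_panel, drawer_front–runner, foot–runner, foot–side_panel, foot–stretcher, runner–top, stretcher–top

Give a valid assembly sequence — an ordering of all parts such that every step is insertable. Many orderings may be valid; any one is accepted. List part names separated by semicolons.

dowel; side_panel; runner; top; stretcher; foot; drawer_front

1. dowel@(0, 0) [+x clear] — {dowel}
2. side_panel@(1, 0) [+y clear] — {dowel, side_panel}
3. runner@(0, 1) [+y clear] — {dowel, runner, side_panel}
4. top@(0, 2) [+x clear] — {dowel, runner, side_panel, top}
5. stretcher@(1, 2) [+y clear] — {dowel, runner, side_panel, stretcher, top}
6. foot@(1, 1) [+x clear] — {dowel, foot, runner, side_panel, stretcher, top}
7. drawer_front@(-1, 1) [+y clear] — {dowel, drawer_front, foot, runner, side_panel, stretcher, top}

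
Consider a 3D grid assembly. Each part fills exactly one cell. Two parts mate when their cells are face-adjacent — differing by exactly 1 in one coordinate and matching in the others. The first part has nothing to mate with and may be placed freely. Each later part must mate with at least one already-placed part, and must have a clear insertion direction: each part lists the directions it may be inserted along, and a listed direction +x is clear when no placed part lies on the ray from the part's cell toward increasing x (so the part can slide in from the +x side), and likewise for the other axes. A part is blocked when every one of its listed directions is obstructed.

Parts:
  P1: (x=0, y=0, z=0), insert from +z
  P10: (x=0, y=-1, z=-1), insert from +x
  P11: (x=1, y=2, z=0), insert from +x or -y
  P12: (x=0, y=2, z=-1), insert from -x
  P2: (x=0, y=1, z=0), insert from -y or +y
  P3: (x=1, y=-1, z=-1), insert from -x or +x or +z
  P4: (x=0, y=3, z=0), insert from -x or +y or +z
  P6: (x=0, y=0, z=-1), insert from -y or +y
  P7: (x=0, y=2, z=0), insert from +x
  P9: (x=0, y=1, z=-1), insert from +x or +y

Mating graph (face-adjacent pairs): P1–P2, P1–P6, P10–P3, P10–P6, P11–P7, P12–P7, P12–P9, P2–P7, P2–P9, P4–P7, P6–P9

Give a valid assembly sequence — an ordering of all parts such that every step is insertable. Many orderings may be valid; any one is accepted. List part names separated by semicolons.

P1; P6; P9; P12; P10; P3; P2; P7; P4; P11

1. P1@(0, 0, 0) [+z clear] — {P1}
2. P6@(0, 0, -1) [-y clear] — {P1, P6}
3. P9@(0, 1, -1) [+x clear] — {P1, P6, P9}
4. P12@(0, 2, -1) [-x clear] — {P1, P12, P6, P9}
5. P10@(0, -1, -1) [+x clear] — {P1, P10, P12, P6, P9}
6. P3@(1, -1, -1) [+x clear] — {P1, P10, P12, P3, P6, P9}
7. P2@(0, 1, 0) [+y clear] — {P1, P10, P12, P2, P3, P6, P9}
8. P7@(0, 2, 0) [+x clear] — {P1, P10, P12, P2, P3, P6, P7, P9}
9. P4@(0, 3, 0) [-x clear] — {P1, P10, P12, P2, P3, P4, P6, P7, P9}
10. P11@(1, 2, 0) [+x clear] — {P1, P10, P11, P12, P2, P3, P4, P6, P7, P9}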